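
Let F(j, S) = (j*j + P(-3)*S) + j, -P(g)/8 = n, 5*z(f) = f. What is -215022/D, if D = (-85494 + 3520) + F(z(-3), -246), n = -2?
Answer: 2687775/1073878 ≈ 2.5029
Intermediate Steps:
z(f) = f/5
P(g) = 16 (P(g) = -8*(-2) = 16)
F(j, S) = j + j**2 + 16*S (F(j, S) = (j*j + 16*S) + j = (j**2 + 16*S) + j = j + j**2 + 16*S)
D = -2147756/25 (D = (-85494 + 3520) + ((1/5)*(-3) + ((1/5)*(-3))**2 + 16*(-246)) = -81974 + (-3/5 + (-3/5)**2 - 3936) = -81974 + (-3/5 + 9/25 - 3936) = -81974 - 98406/25 = -2147756/25 ≈ -85910.)
-215022/D = -215022/(-2147756/25) = -215022*(-25/2147756) = 2687775/1073878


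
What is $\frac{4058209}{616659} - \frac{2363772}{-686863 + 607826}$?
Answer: $\frac{1778389942481}{48738877383} \approx 36.488$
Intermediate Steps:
$\frac{4058209}{616659} - \frac{2363772}{-686863 + 607826} = 4058209 \cdot \frac{1}{616659} - \frac{2363772}{-79037} = \frac{4058209}{616659} - - \frac{2363772}{79037} = \frac{4058209}{616659} + \frac{2363772}{79037} = \frac{1778389942481}{48738877383}$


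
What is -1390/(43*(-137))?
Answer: 1390/5891 ≈ 0.23595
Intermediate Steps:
-1390/(43*(-137)) = -1390*(-1)/(43*137) = -1390*(-1/5891) = 1390/5891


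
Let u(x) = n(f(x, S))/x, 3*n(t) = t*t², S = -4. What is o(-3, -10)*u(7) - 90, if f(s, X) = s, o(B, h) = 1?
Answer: -221/3 ≈ -73.667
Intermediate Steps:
n(t) = t³/3 (n(t) = (t*t²)/3 = t³/3)
u(x) = x²/3 (u(x) = (x³/3)/x = x²/3)
o(-3, -10)*u(7) - 90 = 1*((⅓)*7²) - 90 = 1*((⅓)*49) - 90 = 1*(49/3) - 90 = 49/3 - 90 = -221/3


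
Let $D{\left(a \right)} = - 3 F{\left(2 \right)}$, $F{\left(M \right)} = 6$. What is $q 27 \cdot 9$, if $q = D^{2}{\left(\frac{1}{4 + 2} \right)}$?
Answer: $78732$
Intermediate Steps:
$D{\left(a \right)} = -18$ ($D{\left(a \right)} = \left(-3\right) 6 = -18$)
$q = 324$ ($q = \left(-18\right)^{2} = 324$)
$q 27 \cdot 9 = 324 \cdot 27 \cdot 9 = 8748 \cdot 9 = 78732$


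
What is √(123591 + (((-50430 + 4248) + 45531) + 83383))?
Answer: √206323 ≈ 454.23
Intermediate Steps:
√(123591 + (((-50430 + 4248) + 45531) + 83383)) = √(123591 + ((-46182 + 45531) + 83383)) = √(123591 + (-651 + 83383)) = √(123591 + 82732) = √206323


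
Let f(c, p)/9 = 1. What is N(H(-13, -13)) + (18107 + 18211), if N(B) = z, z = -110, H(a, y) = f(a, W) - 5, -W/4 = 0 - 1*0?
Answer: 36208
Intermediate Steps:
W = 0 (W = -4*(0 - 1*0) = -4*(0 + 0) = -4*0 = 0)
f(c, p) = 9 (f(c, p) = 9*1 = 9)
H(a, y) = 4 (H(a, y) = 9 - 5 = 4)
N(B) = -110
N(H(-13, -13)) + (18107 + 18211) = -110 + (18107 + 18211) = -110 + 36318 = 36208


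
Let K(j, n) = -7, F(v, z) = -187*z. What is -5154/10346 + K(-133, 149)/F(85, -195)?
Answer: -94006516/188633445 ≈ -0.49836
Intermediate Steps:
-5154/10346 + K(-133, 149)/F(85, -195) = -5154/10346 - 7/((-187*(-195))) = -5154*1/10346 - 7/36465 = -2577/5173 - 7*1/36465 = -2577/5173 - 7/36465 = -94006516/188633445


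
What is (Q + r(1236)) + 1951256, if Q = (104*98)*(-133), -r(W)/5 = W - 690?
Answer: 592990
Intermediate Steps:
r(W) = 3450 - 5*W (r(W) = -5*(W - 690) = -5*(-690 + W) = 3450 - 5*W)
Q = -1355536 (Q = 10192*(-133) = -1355536)
(Q + r(1236)) + 1951256 = (-1355536 + (3450 - 5*1236)) + 1951256 = (-1355536 + (3450 - 6180)) + 1951256 = (-1355536 - 2730) + 1951256 = -1358266 + 1951256 = 592990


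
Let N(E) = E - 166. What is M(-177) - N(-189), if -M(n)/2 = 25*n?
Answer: 9205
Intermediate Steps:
N(E) = -166 + E
M(n) = -50*n
M(-177) - N(-189) = -50*(-177) - (-166 - 189) = 8850 - 1*(-355) = 8850 + 355 = 9205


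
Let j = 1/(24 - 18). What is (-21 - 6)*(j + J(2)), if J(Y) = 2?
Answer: -117/2 ≈ -58.500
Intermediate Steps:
j = ⅙ (j = 1/6 = ⅙ ≈ 0.16667)
(-21 - 6)*(j + J(2)) = (-21 - 6)*(⅙ + 2) = -27*13/6 = -117/2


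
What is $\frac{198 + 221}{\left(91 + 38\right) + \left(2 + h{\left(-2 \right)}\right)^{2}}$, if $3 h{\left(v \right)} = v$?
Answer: $\frac{3771}{1177} \approx 3.2039$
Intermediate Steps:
$h{\left(v \right)} = \frac{v}{3}$
$\frac{198 + 221}{\left(91 + 38\right) + \left(2 + h{\left(-2 \right)}\right)^{2}} = \frac{198 + 221}{\left(91 + 38\right) + \left(2 + \frac{1}{3} \left(-2\right)\right)^{2}} = \frac{419}{129 + \left(2 - \frac{2}{3}\right)^{2}} = \frac{419}{129 + \left(\frac{4}{3}\right)^{2}} = \frac{419}{129 + \frac{16}{9}} = \frac{419}{\frac{1177}{9}} = 419 \cdot \frac{9}{1177} = \frac{3771}{1177}$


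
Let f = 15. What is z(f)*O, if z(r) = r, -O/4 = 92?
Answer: -5520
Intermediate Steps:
O = -368 (O = -4*92 = -368)
z(f)*O = 15*(-368) = -5520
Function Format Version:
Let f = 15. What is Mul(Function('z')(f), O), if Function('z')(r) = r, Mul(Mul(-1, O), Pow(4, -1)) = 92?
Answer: -5520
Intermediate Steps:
O = -368 (O = Mul(-4, 92) = -368)
Mul(Function('z')(f), O) = Mul(15, -368) = -5520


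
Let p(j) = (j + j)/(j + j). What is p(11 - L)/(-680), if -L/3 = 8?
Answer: -1/680 ≈ -0.0014706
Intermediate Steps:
L = -24 (L = -3*8 = -24)
p(j) = 1 (p(j) = (2*j)/((2*j)) = (2*j)*(1/(2*j)) = 1)
p(11 - L)/(-680) = 1/(-680) = 1*(-1/680) = -1/680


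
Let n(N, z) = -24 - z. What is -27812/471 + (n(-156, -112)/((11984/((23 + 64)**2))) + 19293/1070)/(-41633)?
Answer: -4336454092003/73436240535 ≈ -59.051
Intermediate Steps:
-27812/471 + (n(-156, -112)/((11984/((23 + 64)**2))) + 19293/1070)/(-41633) = -27812/471 + ((-24 - 1*(-112))/((11984/((23 + 64)**2))) + 19293/1070)/(-41633) = -27812*1/471 + ((-24 + 112)/((11984/(87**2))) + 19293*(1/1070))*(-1/41633) = -27812/471 + (88/((11984/7569)) + 19293/1070)*(-1/41633) = -27812/471 + (88/((11984*(1/7569))) + 19293/1070)*(-1/41633) = -27812/471 + (88/(11984/7569) + 19293/1070)*(-1/41633) = -27812/471 + (88*(7569/11984) + 19293/1070)*(-1/41633) = -27812/471 + (83259/1498 + 19293/1070)*(-1/41633) = -27812/471 + (275673/3745)*(-1/41633) = -27812/471 - 275673/155915585 = -4336454092003/73436240535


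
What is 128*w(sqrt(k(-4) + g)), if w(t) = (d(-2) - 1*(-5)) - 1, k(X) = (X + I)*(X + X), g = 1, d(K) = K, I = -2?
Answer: 256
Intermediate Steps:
k(X) = 2*X*(-2 + X) (k(X) = (X - 2)*(X + X) = (-2 + X)*(2*X) = 2*X*(-2 + X))
w(t) = 2 (w(t) = (-2 - 1*(-5)) - 1 = (-2 + 5) - 1 = 3 - 1 = 2)
128*w(sqrt(k(-4) + g)) = 128*2 = 256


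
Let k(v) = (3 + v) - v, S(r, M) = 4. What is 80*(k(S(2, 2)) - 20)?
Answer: -1360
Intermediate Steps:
k(v) = 3
80*(k(S(2, 2)) - 20) = 80*(3 - 20) = 80*(-17) = -1360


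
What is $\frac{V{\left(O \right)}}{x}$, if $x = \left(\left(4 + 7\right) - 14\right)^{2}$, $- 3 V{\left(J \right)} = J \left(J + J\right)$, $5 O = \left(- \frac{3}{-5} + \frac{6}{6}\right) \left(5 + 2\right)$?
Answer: $- \frac{6272}{16875} \approx -0.37167$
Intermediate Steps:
$O = \frac{56}{25}$ ($O = \frac{\left(- \frac{3}{-5} + \frac{6}{6}\right) \left(5 + 2\right)}{5} = \frac{\left(\left(-3\right) \left(- \frac{1}{5}\right) + 6 \cdot \frac{1}{6}\right) 7}{5} = \frac{\left(\frac{3}{5} + 1\right) 7}{5} = \frac{\frac{8}{5} \cdot 7}{5} = \frac{1}{5} \cdot \frac{56}{5} = \frac{56}{25} \approx 2.24$)
$V{\left(J \right)} = - \frac{2 J^{2}}{3}$ ($V{\left(J \right)} = - \frac{J \left(J + J\right)}{3} = - \frac{J 2 J}{3} = - \frac{2 J^{2}}{3}$)
$x = 9$ ($x = \left(11 - 14\right)^{2} = \left(-3\right)^{2} = 9$)
$\frac{V{\left(O \right)}}{x} = \frac{\left(- \frac{2}{3}\right) \left(\frac{56}{25}\right)^{2}}{9} = \left(- \frac{2}{3}\right) \frac{3136}{625} \cdot \frac{1}{9} = \left(- \frac{6272}{1875}\right) \frac{1}{9} = - \frac{6272}{16875}$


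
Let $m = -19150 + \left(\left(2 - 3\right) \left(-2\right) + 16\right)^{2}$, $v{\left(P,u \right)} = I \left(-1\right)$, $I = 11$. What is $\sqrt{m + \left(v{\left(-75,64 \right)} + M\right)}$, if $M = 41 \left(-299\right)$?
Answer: $26 i \sqrt{46} \approx 176.34 i$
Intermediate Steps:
$v{\left(P,u \right)} = -11$ ($v{\left(P,u \right)} = 11 \left(-1\right) = -11$)
$M = -12259$
$m = -18826$ ($m = -19150 + \left(\left(-1\right) \left(-2\right) + 16\right)^{2} = -19150 + \left(2 + 16\right)^{2} = -19150 + 18^{2} = -19150 + 324 = -18826$)
$\sqrt{m + \left(v{\left(-75,64 \right)} + M\right)} = \sqrt{-18826 - 12270} = \sqrt{-31096} = 26 i \sqrt{46}$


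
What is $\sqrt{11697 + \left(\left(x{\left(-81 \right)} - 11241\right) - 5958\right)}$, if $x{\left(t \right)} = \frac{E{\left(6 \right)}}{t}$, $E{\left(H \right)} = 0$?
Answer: $i \sqrt{5502} \approx 74.175 i$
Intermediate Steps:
$x{\left(t \right)} = 0$ ($x{\left(t \right)} = \frac{0}{t} = 0$)
$\sqrt{11697 + \left(\left(x{\left(-81 \right)} - 11241\right) - 5958\right)} = \sqrt{11697 + \left(\left(0 - 11241\right) - 5958\right)} = \sqrt{11697 + \left(-11241 + \left(-7840 + 1882\right)\right)} = \sqrt{11697 - 17199} = \sqrt{-5502} = i \sqrt{5502}$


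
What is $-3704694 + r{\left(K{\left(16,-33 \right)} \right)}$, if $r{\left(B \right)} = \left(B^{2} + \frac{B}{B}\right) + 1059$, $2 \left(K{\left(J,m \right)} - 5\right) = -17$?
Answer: $- \frac{14814487}{4} \approx -3.7036 \cdot 10^{6}$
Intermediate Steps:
$K{\left(J,m \right)} = - \frac{7}{2}$ ($K{\left(J,m \right)} = 5 + \frac{1}{2} \left(-17\right) = 5 - \frac{17}{2} = - \frac{7}{2}$)
$r{\left(B \right)} = 1060 + B^{2}$ ($r{\left(B \right)} = \left(B^{2} + 1\right) + 1059 = \left(1 + B^{2}\right) + 1059 = 1060 + B^{2}$)
$-3704694 + r{\left(K{\left(16,-33 \right)} \right)} = -3704694 + \left(1060 + \left(- \frac{7}{2}\right)^{2}\right) = -3704694 + \left(1060 + \frac{49}{4}\right) = -3704694 + \frac{4289}{4} = - \frac{14814487}{4}$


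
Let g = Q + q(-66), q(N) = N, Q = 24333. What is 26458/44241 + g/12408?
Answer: 467295737/182980776 ≈ 2.5538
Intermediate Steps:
g = 24267 (g = 24333 - 66 = 24267)
26458/44241 + g/12408 = 26458/44241 + 24267/12408 = 26458*(1/44241) + 24267*(1/12408) = 26458/44241 + 8089/4136 = 467295737/182980776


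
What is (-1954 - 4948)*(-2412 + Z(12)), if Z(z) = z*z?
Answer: 15653736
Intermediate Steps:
Z(z) = z²
(-1954 - 4948)*(-2412 + Z(12)) = (-1954 - 4948)*(-2412 + 12²) = -6902*(-2412 + 144) = -6902*(-2268) = 15653736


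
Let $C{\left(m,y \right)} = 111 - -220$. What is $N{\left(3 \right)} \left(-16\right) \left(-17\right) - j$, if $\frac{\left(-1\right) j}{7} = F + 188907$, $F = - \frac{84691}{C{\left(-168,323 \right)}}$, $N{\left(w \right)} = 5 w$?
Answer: $\frac{438455162}{331} \approx 1.3246 \cdot 10^{6}$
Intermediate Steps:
$C{\left(m,y \right)} = 331$ ($C{\left(m,y \right)} = 111 + 220 = 331$)
$F = - \frac{84691}{331} \approx -255.86$
$j = - \frac{437104682}{331}$ ($j = - 7 \left(- \frac{84691}{331} + 188907\right) = \left(-7\right) \frac{62443526}{331} = - \frac{437104682}{331} \approx -1.3206 \cdot 10^{6}$)
$N{\left(3 \right)} \left(-16\right) \left(-17\right) - j = 5 \cdot 3 \left(-16\right) \left(-17\right) - - \frac{437104682}{331} = 15 \left(-16\right) \left(-17\right) + \frac{437104682}{331} = \left(-240\right) \left(-17\right) + \frac{437104682}{331} = 4080 + \frac{437104682}{331} = \frac{438455162}{331}$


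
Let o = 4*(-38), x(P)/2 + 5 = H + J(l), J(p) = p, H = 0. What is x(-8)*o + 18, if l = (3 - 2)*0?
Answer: 1538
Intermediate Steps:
l = 0 (l = 1*0 = 0)
x(P) = -10 (x(P) = -10 + 2*(0 + 0) = -10 + 2*0 = -10 + 0 = -10)
o = -152
x(-8)*o + 18 = -10*(-152) + 18 = 1520 + 18 = 1538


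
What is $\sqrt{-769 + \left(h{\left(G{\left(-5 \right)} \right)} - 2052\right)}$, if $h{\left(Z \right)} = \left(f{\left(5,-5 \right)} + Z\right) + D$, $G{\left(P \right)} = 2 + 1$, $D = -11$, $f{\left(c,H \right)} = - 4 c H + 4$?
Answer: $5 i \sqrt{109} \approx 52.202 i$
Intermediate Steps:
$f{\left(c,H \right)} = 4 - 4 H c$ ($f{\left(c,H \right)} = - 4 H c + 4 = 4 - 4 H c$)
$G{\left(P \right)} = 3$
$h{\left(Z \right)} = 93 + Z$ ($h{\left(Z \right)} = \left(\left(4 - \left(-20\right) 5\right) + Z\right) - 11 = \left(\left(4 + 100\right) + Z\right) - 11 = \left(104 + Z\right) - 11 = 93 + Z$)
$\sqrt{-769 + \left(h{\left(G{\left(-5 \right)} \right)} - 2052\right)} = \sqrt{-769 + \left(\left(93 + 3\right) - 2052\right)} = \sqrt{-769 + \left(96 - 2052\right)} = \sqrt{-769 - 1956} = \sqrt{-2725} = 5 i \sqrt{109}$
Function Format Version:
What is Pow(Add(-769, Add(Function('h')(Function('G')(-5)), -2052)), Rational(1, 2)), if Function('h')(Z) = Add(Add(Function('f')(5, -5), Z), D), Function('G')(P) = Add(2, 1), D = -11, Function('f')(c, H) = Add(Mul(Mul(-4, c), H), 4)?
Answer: Mul(5, I, Pow(109, Rational(1, 2))) ≈ Mul(52.202, I)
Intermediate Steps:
Function('f')(c, H) = Add(4, Mul(-4, H, c)) (Function('f')(c, H) = Add(Mul(-4, H, c), 4) = Add(4, Mul(-4, H, c)))
Function('G')(P) = 3
Function('h')(Z) = Add(93, Z) (Function('h')(Z) = Add(Add(Add(4, Mul(-4, -5, 5)), Z), -11) = Add(Add(Add(4, 100), Z), -11) = Add(Add(104, Z), -11) = Add(93, Z))
Pow(Add(-769, Add(Function('h')(Function('G')(-5)), -2052)), Rational(1, 2)) = Pow(Add(-769, Add(Add(93, 3), -2052)), Rational(1, 2)) = Pow(Add(-769, Add(96, -2052)), Rational(1, 2)) = Pow(Add(-769, -1956), Rational(1, 2)) = Pow(-2725, Rational(1, 2)) = Mul(5, I, Pow(109, Rational(1, 2)))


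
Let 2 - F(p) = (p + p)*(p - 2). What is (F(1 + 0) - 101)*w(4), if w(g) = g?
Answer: -388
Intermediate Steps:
F(p) = 2 - 2*p*(-2 + p) (F(p) = 2 - (p + p)*(p - 2) = 2 - 2*p*(-2 + p))
(F(1 + 0) - 101)*w(4) = ((2 - 2*(1 + 0)² + 4*(1 + 0)) - 101)*4 = ((2 - 2*1² + 4*1) - 101)*4 = ((2 - 2*1 + 4) - 101)*4 = ((2 - 2 + 4) - 101)*4 = (4 - 101)*4 = -97*4 = -388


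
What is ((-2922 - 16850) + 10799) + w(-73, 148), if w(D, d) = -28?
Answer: -9001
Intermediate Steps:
((-2922 - 16850) + 10799) + w(-73, 148) = ((-2922 - 16850) + 10799) - 28 = (-19772 + 10799) - 28 = -8973 - 28 = -9001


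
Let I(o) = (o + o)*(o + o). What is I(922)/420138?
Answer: 1700168/210069 ≈ 8.0934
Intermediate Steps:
I(o) = 4*o**2 (I(o) = (2*o)*(2*o) = 4*o**2)
I(922)/420138 = (4*922**2)/420138 = (4*850084)*(1/420138) = 3400336*(1/420138) = 1700168/210069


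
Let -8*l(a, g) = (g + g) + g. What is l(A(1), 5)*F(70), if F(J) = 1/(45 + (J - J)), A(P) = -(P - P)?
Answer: -1/24 ≈ -0.041667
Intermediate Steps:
A(P) = 0 (A(P) = -1*0 = 0)
F(J) = 1/45 (F(J) = 1/(45 + 0) = 1/45)
l(a, g) = -3*g/8 (l(a, g) = -((g + g) + g)/8 = -(2*g + g)/8 = -3*g/8)
l(A(1), 5)*F(70) = -3/8*5*(1/45) = -15/8*1/45 = -1/24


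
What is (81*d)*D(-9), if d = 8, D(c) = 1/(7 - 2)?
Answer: 648/5 ≈ 129.60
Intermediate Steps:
D(c) = ⅕ (D(c) = 1/5 = ⅕)
(81*d)*D(-9) = (81*8)*(⅕) = 648*(⅕) = 648/5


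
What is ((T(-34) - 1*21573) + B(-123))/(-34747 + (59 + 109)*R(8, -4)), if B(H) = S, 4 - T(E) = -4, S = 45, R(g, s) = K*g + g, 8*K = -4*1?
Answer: 4304/6815 ≈ 0.63155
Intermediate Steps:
K = -½ (K = (-4*1)/8 = (⅛)*(-4) = -½ ≈ -0.50000)
R(g, s) = g/2 (R(g, s) = -g/2 + g = g/2)
T(E) = 8 (T(E) = 4 - 1*(-4) = 4 + 4 = 8)
B(H) = 45
((T(-34) - 1*21573) + B(-123))/(-34747 + (59 + 109)*R(8, -4)) = ((8 - 1*21573) + 45)/(-34747 + (59 + 109)*((½)*8)) = ((8 - 21573) + 45)/(-34747 + 168*4) = (-21565 + 45)/(-34747 + 672) = -21520/(-34075) = -21520*(-1/34075) = 4304/6815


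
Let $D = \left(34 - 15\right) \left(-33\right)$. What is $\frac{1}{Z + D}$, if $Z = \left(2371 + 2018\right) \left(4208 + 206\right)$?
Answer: $\frac{1}{19372419} \approx 5.162 \cdot 10^{-8}$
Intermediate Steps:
$Z = 19373046$ ($Z = 4389 \cdot 4414 = 19373046$)
$D = -627$ ($D = 19 \left(-33\right) = -627$)
$\frac{1}{Z + D} = \frac{1}{19373046 - 627} = \frac{1}{19372419}$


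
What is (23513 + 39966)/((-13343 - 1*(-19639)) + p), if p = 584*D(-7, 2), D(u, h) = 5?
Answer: 63479/9216 ≈ 6.8879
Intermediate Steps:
p = 2920 (p = 584*5 = 2920)
(23513 + 39966)/((-13343 - 1*(-19639)) + p) = (23513 + 39966)/((-13343 - 1*(-19639)) + 2920) = 63479/((-13343 + 19639) + 2920) = 63479/(6296 + 2920) = 63479/9216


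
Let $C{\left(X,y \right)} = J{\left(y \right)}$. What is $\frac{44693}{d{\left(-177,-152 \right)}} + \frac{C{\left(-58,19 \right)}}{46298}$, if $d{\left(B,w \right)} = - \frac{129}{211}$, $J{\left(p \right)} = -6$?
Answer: $- \frac{218300232614}{2986221} \approx -73103.0$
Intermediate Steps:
$d{\left(B,w \right)} = - \frac{129}{211}$ ($d{\left(B,w \right)} = \left(-129\right) \frac{1}{211} = - \frac{129}{211}$)
$C{\left(X,y \right)} = -6$
$\frac{44693}{d{\left(-177,-152 \right)}} + \frac{C{\left(-58,19 \right)}}{46298} = \frac{44693}{- \frac{129}{211}} - \frac{6}{46298} = 44693 \left(- \frac{211}{129}\right) - \frac{3}{23149} = - \frac{9430223}{129} - \frac{3}{23149} = - \frac{218300232614}{2986221}$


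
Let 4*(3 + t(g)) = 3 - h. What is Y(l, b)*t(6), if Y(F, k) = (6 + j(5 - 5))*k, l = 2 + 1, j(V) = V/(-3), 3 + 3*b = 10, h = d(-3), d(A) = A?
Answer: -21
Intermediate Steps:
h = -3
b = 7/3 (b = -1 + (⅓)*10 = -1 + 10/3 = 7/3 ≈ 2.3333)
j(V) = -V/3 (j(V) = V*(-⅓) = -V/3)
t(g) = -3/2 (t(g) = -3 + (3 - 1*(-3))/4 = -3 + (3 + 3)/4 = -3 + (¼)*6 = -3 + 3/2 = -3/2)
l = 3
Y(F, k) = 6*k (Y(F, k) = (6 - (5 - 5)/3)*k = (6 - ⅓*0)*k = (6 + 0)*k = 6*k)
Y(l, b)*t(6) = (6*(7/3))*(-3/2) = 14*(-3/2) = -21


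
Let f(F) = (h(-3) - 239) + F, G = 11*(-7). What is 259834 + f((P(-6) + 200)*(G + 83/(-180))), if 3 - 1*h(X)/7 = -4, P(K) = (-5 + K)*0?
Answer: 2197366/9 ≈ 2.4415e+5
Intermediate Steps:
P(K) = 0
h(X) = 49 (h(X) = 21 - 7*(-4) = 21 + 28 = 49)
G = -77
f(F) = -190 + F (f(F) = (49 - 239) + F = -190 + F)
259834 + f((P(-6) + 200)*(G + 83/(-180))) = 259834 + (-190 + (0 + 200)*(-77 + 83/(-180))) = 259834 + (-190 + 200*(-77 + 83*(-1/180))) = 259834 + (-190 + 200*(-77 - 83/180)) = 259834 + (-190 + 200*(-13943/180)) = 259834 + (-190 - 139430/9) = 259834 - 141140/9 = 2197366/9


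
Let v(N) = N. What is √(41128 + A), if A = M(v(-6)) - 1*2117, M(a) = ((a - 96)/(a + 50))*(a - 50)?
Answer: √4736039/11 ≈ 197.84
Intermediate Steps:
M(a) = (-96 + a)*(-50 + a)/(50 + a) (M(a) = ((-96 + a)/(50 + a))*(-50 + a) = (-96 + a)*(-50 + a)/(50 + a))
A = -21859/11 (A = (4800 + (-6)² - 146*(-6))/(50 - 6) - 1*2117 = (4800 + 36 + 876)/44 - 2117 = (1/44)*5712 - 2117 = 1428/11 - 2117 = -21859/11 ≈ -1987.2)
√(41128 + A) = √(41128 - 21859/11) = √(430549/11) = √4736039/11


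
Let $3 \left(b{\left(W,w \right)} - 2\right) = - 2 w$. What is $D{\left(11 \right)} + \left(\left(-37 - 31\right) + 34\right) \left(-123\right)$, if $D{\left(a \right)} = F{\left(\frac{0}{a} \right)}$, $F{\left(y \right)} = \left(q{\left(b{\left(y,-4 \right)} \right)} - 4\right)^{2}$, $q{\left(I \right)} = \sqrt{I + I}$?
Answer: $\frac{12622}{3} - \frac{16 \sqrt{21}}{3} \approx 4182.9$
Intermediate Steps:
$b{\left(W,w \right)} = 2 - \frac{2 w}{3}$ ($b{\left(W,w \right)} = 2 + \frac{\left(-2\right) w}{3} = 2 - \frac{2 w}{3}$)
$q{\left(I \right)} = \sqrt{2} \sqrt{I}$ ($q{\left(I \right)} = \sqrt{2 I} = \sqrt{2} \sqrt{I}$)
$F{\left(y \right)} = \left(-4 + \frac{2 \sqrt{21}}{3}\right)^{2}$ ($F{\left(y \right)} = \left(\sqrt{2} \sqrt{2 - - \frac{8}{3}} - 4\right)^{2} = \left(\sqrt{2} \sqrt{2 + \frac{8}{3}} - 4\right)^{2} = \left(\sqrt{2} \sqrt{\frac{14}{3}} - 4\right)^{2} = \left(\sqrt{2} \frac{\sqrt{42}}{3} - 4\right)^{2} = \left(\frac{2 \sqrt{21}}{3} - 4\right)^{2} = \left(-4 + \frac{2 \sqrt{21}}{3}\right)^{2}$)
$D{\left(a \right)} = \frac{76}{3} - \frac{16 \sqrt{21}}{3}$
$D{\left(11 \right)} + \left(\left(-37 - 31\right) + 34\right) \left(-123\right) = \left(\frac{76}{3} - \frac{16 \sqrt{21}}{3}\right) + \left(\left(-37 - 31\right) + 34\right) \left(-123\right) = \left(\frac{76}{3} - \frac{16 \sqrt{21}}{3}\right) + \left(-68 + 34\right) \left(-123\right) = \left(\frac{76}{3} - \frac{16 \sqrt{21}}{3}\right) - -4182 = \left(\frac{76}{3} - \frac{16 \sqrt{21}}{3}\right) + 4182 = \frac{12622}{3} - \frac{16 \sqrt{21}}{3}$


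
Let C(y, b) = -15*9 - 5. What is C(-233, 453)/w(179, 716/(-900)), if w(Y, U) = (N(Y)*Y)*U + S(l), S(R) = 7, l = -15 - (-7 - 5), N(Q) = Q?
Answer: 7875/1433441 ≈ 0.0054938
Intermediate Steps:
l = -3 (l = -15 - 1*(-12) = -15 + 12 = -3)
C(y, b) = -140 (C(y, b) = -135 - 5 = -140)
w(Y, U) = 7 + U*Y**2 (w(Y, U) = (Y*Y)*U + 7 = Y**2*U + 7 = U*Y**2 + 7 = 7 + U*Y**2)
C(-233, 453)/w(179, 716/(-900)) = -140/(7 + (716/(-900))*179**2) = -140/(7 + (716*(-1/900))*32041) = -140/(7 - 179/225*32041) = -140/(7 - 5735339/225) = -140/(-5733764/225) = -140*(-225/5733764) = 7875/1433441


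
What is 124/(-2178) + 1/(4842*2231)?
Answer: -24805705/435700914 ≈ -0.056933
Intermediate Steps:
124/(-2178) + 1/(4842*2231) = 124*(-1/2178) + (1/4842)*(1/2231) = -62/1089 + 1/10802502 = -24805705/435700914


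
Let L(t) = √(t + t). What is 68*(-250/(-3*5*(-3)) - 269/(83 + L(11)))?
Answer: -1370812/2289 + 18292*√22/6867 ≈ -586.38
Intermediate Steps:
L(t) = √2*√t (L(t) = √(2*t) = √2*√t)
68*(-250/(-3*5*(-3)) - 269/(83 + L(11))) = 68*(-250/(-3*5*(-3)) - 269/(83 + √2*√11)) = 68*(-250/((-15*(-3))) - 269/(83 + √22)) = 68*(-250/45 - 269/(83 + √22)) = 68*(-250*1/45 - 269/(83 + √22)) = 68*(-50/9 - 269/(83 + √22)) = -3400/9 - 18292/(83 + √22)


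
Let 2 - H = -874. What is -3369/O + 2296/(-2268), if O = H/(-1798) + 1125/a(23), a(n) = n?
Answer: -1908210845/27035127 ≈ -70.583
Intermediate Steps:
H = 876 (H = 2 - 1*(-874) = 2 + 874 = 876)
O = 1001301/20677 (O = 876/(-1798) + 1125/23 = 876*(-1/1798) + 1125*(1/23) = -438/899 + 1125/23 = 1001301/20677 ≈ 48.426)
-3369/O + 2296/(-2268) = -3369/1001301/20677 + 2296/(-2268) = -3369*20677/1001301 + 2296*(-1/2268) = -23220271/333767 - 82/81 = -1908210845/27035127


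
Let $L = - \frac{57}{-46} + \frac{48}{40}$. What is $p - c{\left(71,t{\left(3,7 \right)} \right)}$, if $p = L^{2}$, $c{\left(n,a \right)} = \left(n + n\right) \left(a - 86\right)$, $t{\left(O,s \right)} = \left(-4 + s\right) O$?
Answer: $\frac{578723321}{52900} \approx 10940.0$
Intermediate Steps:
$t{\left(O,s \right)} = O \left(-4 + s\right)$
$c{\left(n,a \right)} = 2 n \left(-86 + a\right)$
$L = \frac{561}{230}$ ($L = \left(-57\right) \left(- \frac{1}{46}\right) + 48 \cdot \frac{1}{40} = \frac{57}{46} + \frac{6}{5} = \frac{561}{230} \approx 2.4391$)
$p = \frac{314721}{52900}$ ($p = \left(\frac{561}{230}\right)^{2} = \frac{314721}{52900} \approx 5.9494$)
$p - c{\left(71,t{\left(3,7 \right)} \right)} = \frac{314721}{52900} - 2 \cdot 71 \left(-86 + 3 \left(-4 + 7\right)\right) = \frac{314721}{52900} - 2 \cdot 71 \left(-86 + 3 \cdot 3\right) = \frac{314721}{52900} - 2 \cdot 71 \left(-86 + 9\right) = \frac{314721}{52900} - 2 \cdot 71 \left(-77\right) = \frac{314721}{52900} - -10934 = \frac{314721}{52900} + 10934 = \frac{578723321}{52900}$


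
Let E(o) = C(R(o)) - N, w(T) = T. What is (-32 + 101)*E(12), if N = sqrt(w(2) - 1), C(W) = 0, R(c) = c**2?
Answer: -69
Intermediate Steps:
N = 1 (N = sqrt(2 - 1) = sqrt(1) = 1)
E(o) = -1 (E(o) = 0 - 1*1 = 0 - 1 = -1)
(-32 + 101)*E(12) = (-32 + 101)*(-1) = 69*(-1) = -69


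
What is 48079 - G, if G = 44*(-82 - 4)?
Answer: 51863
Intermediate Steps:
G = -3784 (G = 44*(-86) = -3784)
48079 - G = 48079 - 1*(-3784) = 48079 + 3784 = 51863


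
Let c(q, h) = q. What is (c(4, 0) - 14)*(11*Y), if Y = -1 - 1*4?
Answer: 550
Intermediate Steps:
Y = -5 (Y = -1 - 4 = -5)
(c(4, 0) - 14)*(11*Y) = (4 - 14)*(11*(-5)) = -10*(-55) = 550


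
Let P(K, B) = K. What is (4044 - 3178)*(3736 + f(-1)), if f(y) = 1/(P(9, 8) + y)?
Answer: 12941937/4 ≈ 3.2355e+6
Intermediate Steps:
f(y) = 1/(9 + y)
(4044 - 3178)*(3736 + f(-1)) = (4044 - 3178)*(3736 + 1/(9 - 1)) = 866*(3736 + 1/8) = 866*(3736 + ⅛) = 866*(29889/8) = 12941937/4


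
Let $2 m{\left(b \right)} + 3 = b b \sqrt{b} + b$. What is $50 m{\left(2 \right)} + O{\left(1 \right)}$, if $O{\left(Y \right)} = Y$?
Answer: $-24 + 100 \sqrt{2} \approx 117.42$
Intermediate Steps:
$m{\left(b \right)} = - \frac{3}{2} + \frac{b}{2} + \frac{b^{\frac{5}{2}}}{2}$ ($m{\left(b \right)} = - \frac{3}{2} + \frac{b b \sqrt{b} + b}{2} = - \frac{3}{2} + \frac{b b^{\frac{3}{2}} + b}{2} = - \frac{3}{2} + \frac{b^{\frac{5}{2}} + b}{2} = - \frac{3}{2} + \frac{b + b^{\frac{5}{2}}}{2} = - \frac{3}{2} + \left(\frac{b}{2} + \frac{b^{\frac{5}{2}}}{2}\right) = - \frac{3}{2} + \frac{b}{2} + \frac{b^{\frac{5}{2}}}{2}$)
$50 m{\left(2 \right)} + O{\left(1 \right)} = 50 \left(- \frac{3}{2} + \frac{1}{2} \cdot 2 + \frac{2^{\frac{5}{2}}}{2}\right) + 1 = 50 \left(- \frac{3}{2} + 1 + \frac{4 \sqrt{2}}{2}\right) + 1 = 50 \left(- \frac{3}{2} + 1 + 2 \sqrt{2}\right) + 1 = 50 \left(- \frac{1}{2} + 2 \sqrt{2}\right) + 1 = \left(-25 + 100 \sqrt{2}\right) + 1 = -24 + 100 \sqrt{2}$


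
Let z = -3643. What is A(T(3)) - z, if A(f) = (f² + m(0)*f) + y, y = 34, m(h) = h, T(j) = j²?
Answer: 3758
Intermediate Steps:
A(f) = 34 + f² (A(f) = (f² + 0*f) + 34 = (f² + 0) + 34 = f² + 34 = 34 + f²)
A(T(3)) - z = (34 + (3²)²) - 1*(-3643) = (34 + 9²) + 3643 = (34 + 81) + 3643 = 115 + 3643 = 3758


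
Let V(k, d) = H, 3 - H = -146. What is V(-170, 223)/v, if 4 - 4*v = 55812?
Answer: -149/13952 ≈ -0.010679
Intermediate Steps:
H = 149 (H = 3 - 1*(-146) = 3 + 146 = 149)
V(k, d) = 149
v = -13952 (v = 1 - ¼*55812 = 1 - 13953 = -13952)
V(-170, 223)/v = 149/(-13952) = 149*(-1/13952) = -149/13952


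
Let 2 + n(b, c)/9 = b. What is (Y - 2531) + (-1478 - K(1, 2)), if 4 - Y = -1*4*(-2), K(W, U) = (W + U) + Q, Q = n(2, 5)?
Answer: -4016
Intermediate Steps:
n(b, c) = -18 + 9*b
Q = 0 (Q = -18 + 9*2 = -18 + 18 = 0)
K(W, U) = U + W (K(W, U) = (W + U) + 0 = (U + W) + 0 = U + W)
Y = -4 (Y = 4 - (-1*4)*(-2) = 4 - (-4)*(-2) = 4 - 1*8 = 4 - 8 = -4)
(Y - 2531) + (-1478 - K(1, 2)) = (-4 - 2531) + (-1478 - (2 + 1)) = -2535 + (-1478 - 1*3) = -2535 + (-1478 - 3) = -2535 - 1481 = -4016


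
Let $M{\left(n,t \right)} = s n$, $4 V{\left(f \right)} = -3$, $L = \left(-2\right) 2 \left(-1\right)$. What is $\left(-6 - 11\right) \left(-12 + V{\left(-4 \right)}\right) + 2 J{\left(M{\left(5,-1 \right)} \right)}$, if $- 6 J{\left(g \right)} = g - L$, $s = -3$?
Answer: $\frac{2677}{12} \approx 223.08$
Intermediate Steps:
$L = 4$ ($L = \left(-4\right) \left(-1\right) = 4$)
$V{\left(f \right)} = - \frac{3}{4}$ ($V{\left(f \right)} = \frac{1}{4} \left(-3\right) = - \frac{3}{4}$)
$M{\left(n,t \right)} = - 3 n$
$J{\left(g \right)} = \frac{2}{3} - \frac{g}{6}$ ($J{\left(g \right)} = - \frac{g - 4}{6} = - \frac{-4 + g}{6} = \frac{2}{3} - \frac{g}{6}$)
$\left(-6 - 11\right) \left(-12 + V{\left(-4 \right)}\right) + 2 J{\left(M{\left(5,-1 \right)} \right)} = \left(-6 - 11\right) \left(-12 - \frac{3}{4}\right) + 2 \left(\frac{2}{3} - \frac{\left(-3\right) 5}{6}\right) = \left(-17\right) \left(- \frac{51}{4}\right) + 2 \left(\frac{2}{3} - - \frac{5}{2}\right) = \frac{867}{4} + 2 \left(\frac{2}{3} + \frac{5}{2}\right) = \frac{867}{4} + 2 \cdot \frac{19}{6} = \frac{867}{4} + \frac{19}{3} = \frac{2677}{12}$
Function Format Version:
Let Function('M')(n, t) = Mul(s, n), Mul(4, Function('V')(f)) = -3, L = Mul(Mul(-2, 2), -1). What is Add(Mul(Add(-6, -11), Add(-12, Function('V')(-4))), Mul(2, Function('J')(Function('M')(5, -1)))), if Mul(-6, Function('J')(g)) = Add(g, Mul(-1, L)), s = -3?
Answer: Rational(2677, 12) ≈ 223.08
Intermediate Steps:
L = 4 (L = Mul(-4, -1) = 4)
Function('V')(f) = Rational(-3, 4) (Function('V')(f) = Mul(Rational(1, 4), -3) = Rational(-3, 4))
Function('M')(n, t) = Mul(-3, n)
Function('J')(g) = Add(Rational(2, 3), Mul(Rational(-1, 6), g)) (Function('J')(g) = Mul(Rational(-1, 6), Add(g, Mul(-1, 4))) = Mul(Rational(-1, 6), Add(g, -4)) = Mul(Rational(-1, 6), Add(-4, g)) = Add(Rational(2, 3), Mul(Rational(-1, 6), g)))
Add(Mul(Add(-6, -11), Add(-12, Function('V')(-4))), Mul(2, Function('J')(Function('M')(5, -1)))) = Add(Mul(Add(-6, -11), Add(-12, Rational(-3, 4))), Mul(2, Add(Rational(2, 3), Mul(Rational(-1, 6), Mul(-3, 5))))) = Add(Mul(-17, Rational(-51, 4)), Mul(2, Add(Rational(2, 3), Mul(Rational(-1, 6), -15)))) = Add(Rational(867, 4), Mul(2, Add(Rational(2, 3), Rational(5, 2)))) = Add(Rational(867, 4), Mul(2, Rational(19, 6))) = Add(Rational(867, 4), Rational(19, 3)) = Rational(2677, 12)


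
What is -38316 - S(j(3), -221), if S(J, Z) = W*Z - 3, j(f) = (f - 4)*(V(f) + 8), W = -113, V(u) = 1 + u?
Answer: -63286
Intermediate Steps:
j(f) = (-4 + f)*(9 + f) (j(f) = (f - 4)*((1 + f) + 8) = (-4 + f)*(9 + f))
S(J, Z) = -3 - 113*Z (S(J, Z) = -113*Z - 3 = -3 - 113*Z)
-38316 - S(j(3), -221) = -38316 - (-3 - 113*(-221)) = -38316 - (-3 + 24973) = -38316 - 1*24970 = -38316 - 24970 = -63286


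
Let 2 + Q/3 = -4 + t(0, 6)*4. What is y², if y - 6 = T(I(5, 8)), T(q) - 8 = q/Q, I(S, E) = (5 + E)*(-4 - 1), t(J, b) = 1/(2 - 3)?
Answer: 9409/36 ≈ 261.36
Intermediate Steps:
t(J, b) = -1 (t(J, b) = 1/(-1) = -1)
I(S, E) = -25 - 5*E (I(S, E) = (5 + E)*(-5) = -25 - 5*E)
Q = -30 (Q = -6 + 3*(-4 - 1*4) = -6 + 3*(-4 - 4) = -6 + 3*(-8) = -6 - 24 = -30)
T(q) = 8 - q/30 (T(q) = 8 + q/(-30) = 8 + q*(-1/30) = 8 - q/30)
y = 97/6 (y = 6 + (8 - (-25 - 5*8)/30) = 6 + (8 - (-25 - 40)/30) = 6 + (8 - 1/30*(-65)) = 6 + (8 + 13/6) = 6 + 61/6 = 97/6 ≈ 16.167)
y² = (97/6)² = 9409/36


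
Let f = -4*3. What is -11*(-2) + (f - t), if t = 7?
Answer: 3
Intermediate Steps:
f = -12
-11*(-2) + (f - t) = -11*(-2) + (-12 - 1*7) = 22 + (-12 - 7) = 22 - 19 = 3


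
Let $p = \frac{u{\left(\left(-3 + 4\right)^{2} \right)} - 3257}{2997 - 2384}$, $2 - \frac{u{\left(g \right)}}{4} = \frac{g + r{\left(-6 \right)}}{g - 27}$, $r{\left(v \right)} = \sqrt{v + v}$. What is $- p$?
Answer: $\frac{42235}{7969} - \frac{4 i \sqrt{3}}{7969} \approx 5.2999 - 0.00086939 i$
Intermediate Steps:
$r{\left(v \right)} = \sqrt{2} \sqrt{v}$ ($r{\left(v \right)} = \sqrt{2 v} = \sqrt{2} \sqrt{v}$)
$u{\left(g \right)} = 8 - \frac{4 \left(g + 2 i \sqrt{3}\right)}{-27 + g}$ ($u{\left(g \right)} = 8 - 4 \frac{g + \sqrt{2} \sqrt{-6}}{g - 27} = 8 - 4 \frac{g + \sqrt{2} i \sqrt{6}}{-27 + g} = 8 - 4 \frac{g + 2 i \sqrt{3}}{-27 + g} = 8 - \frac{4 \left(g + 2 i \sqrt{3}\right)}{-27 + g}$)
$p = - \frac{42235}{7969} + \frac{4 i \sqrt{3}}{7969}$ ($p = \frac{\frac{4 \left(-54 + \left(-3 + 4\right)^{2} - 2 i \sqrt{3}\right)}{-27 + \left(-3 + 4\right)^{2}} - 3257}{2997 - 2384} = \frac{\frac{4 \left(-54 + 1^{2} - 2 i \sqrt{3}\right)}{-27 + 1^{2}} - 3257}{613} = \left(\frac{4 \left(-54 + 1 - 2 i \sqrt{3}\right)}{-27 + 1} - 3257\right) \frac{1}{613} = \left(\frac{4 \left(-53 - 2 i \sqrt{3}\right)}{-26} - 3257\right) \frac{1}{613} = \left(4 \left(- \frac{1}{26}\right) \left(-53 - 2 i \sqrt{3}\right) - 3257\right) \frac{1}{613} = \left(\left(\frac{106}{13} + \frac{4 i \sqrt{3}}{13}\right) - 3257\right) \frac{1}{613} = \left(- \frac{42235}{13} + \frac{4 i \sqrt{3}}{13}\right) \frac{1}{613} = - \frac{42235}{7969} + \frac{4 i \sqrt{3}}{7969} \approx -5.2999 + 0.00086939 i$)
$- p = - (- \frac{42235}{7969} + \frac{4 i \sqrt{3}}{7969}) = \frac{42235}{7969} - \frac{4 i \sqrt{3}}{7969}$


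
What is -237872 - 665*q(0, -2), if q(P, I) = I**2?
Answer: -240532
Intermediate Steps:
-237872 - 665*q(0, -2) = -237872 - 665*(-2)**2 = -237872 - 665*4 = -237872 - 1*2660 = -237872 - 2660 = -240532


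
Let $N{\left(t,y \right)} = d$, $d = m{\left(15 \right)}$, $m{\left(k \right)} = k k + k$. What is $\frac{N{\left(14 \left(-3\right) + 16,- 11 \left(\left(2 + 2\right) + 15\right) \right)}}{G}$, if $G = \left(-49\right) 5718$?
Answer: $- \frac{40}{46697} \approx -0.00085659$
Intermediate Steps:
$m{\left(k \right)} = k + k^{2}$ ($m{\left(k \right)} = k^{2} + k = k + k^{2}$)
$d = 240$ ($d = 15 \left(1 + 15\right) = 15 \cdot 16 = 240$)
$N{\left(t,y \right)} = 240$
$G = -280182$
$\frac{N{\left(14 \left(-3\right) + 16,- 11 \left(\left(2 + 2\right) + 15\right) \right)}}{G} = \frac{240}{-280182} = 240 \left(- \frac{1}{280182}\right) = - \frac{40}{46697}$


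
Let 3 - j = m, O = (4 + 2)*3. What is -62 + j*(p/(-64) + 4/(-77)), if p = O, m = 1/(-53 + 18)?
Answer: -2716953/43120 ≈ -63.009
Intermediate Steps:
O = 18 (O = 6*3 = 18)
m = -1/35 (m = 1/(-35) = -1/35 ≈ -0.028571)
p = 18
j = 106/35 (j = 3 - 1*(-1/35) = 3 + 1/35 = 106/35 ≈ 3.0286)
-62 + j*(p/(-64) + 4/(-77)) = -62 + 106*(18/(-64) + 4/(-77))/35 = -62 + 106*(18*(-1/64) + 4*(-1/77))/35 = -62 + 106*(-9/32 - 4/77)/35 = -62 + (106/35)*(-821/2464) = -62 - 43513/43120 = -2716953/43120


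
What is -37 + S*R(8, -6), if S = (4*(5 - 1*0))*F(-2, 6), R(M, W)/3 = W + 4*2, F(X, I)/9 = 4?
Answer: 4283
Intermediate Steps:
F(X, I) = 36 (F(X, I) = 9*4 = 36)
R(M, W) = 24 + 3*W (R(M, W) = 3*(W + 4*2) = 3*(W + 8) = 3*(8 + W) = 24 + 3*W)
S = 720 (S = (4*(5 - 1*0))*36 = (4*(5 + 0))*36 = (4*5)*36 = 20*36 = 720)
-37 + S*R(8, -6) = -37 + 720*(24 + 3*(-6)) = -37 + 720*(24 - 18) = -37 + 720*6 = -37 + 4320 = 4283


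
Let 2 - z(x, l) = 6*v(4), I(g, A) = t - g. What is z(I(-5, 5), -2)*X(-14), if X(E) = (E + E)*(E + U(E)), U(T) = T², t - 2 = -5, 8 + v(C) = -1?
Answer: -285376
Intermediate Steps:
v(C) = -9 (v(C) = -8 - 1 = -9)
t = -3 (t = 2 - 5 = -3)
I(g, A) = -3 - g
z(x, l) = 56 (z(x, l) = 2 - 6*(-9) = 2 - 1*(-54) = 2 + 54 = 56)
X(E) = 2*E*(E + E²) (X(E) = (E + E)*(E + E²) = (2*E)*(E + E²) = 2*E*(E + E²))
z(I(-5, 5), -2)*X(-14) = 56*(2*(-14)²*(1 - 14)) = 56*(2*196*(-13)) = 56*(-5096) = -285376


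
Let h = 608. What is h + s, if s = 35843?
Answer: 36451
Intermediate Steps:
h + s = 608 + 35843 = 36451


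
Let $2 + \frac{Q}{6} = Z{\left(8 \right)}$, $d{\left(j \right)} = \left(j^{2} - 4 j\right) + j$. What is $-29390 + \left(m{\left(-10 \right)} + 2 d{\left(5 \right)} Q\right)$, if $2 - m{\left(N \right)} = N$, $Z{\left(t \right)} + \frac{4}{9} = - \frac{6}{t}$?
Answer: $- \frac{89284}{3} \approx -29761.0$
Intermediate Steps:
$d{\left(j \right)} = j^{2} - 3 j$
$Z{\left(t \right)} = - \frac{4}{9} - \frac{6}{t}$
$Q = - \frac{115}{6}$ ($Q = -12 + 6 \left(- \frac{4}{9} - \frac{6}{8}\right) = -12 + 6 \left(- \frac{4}{9} - \frac{3}{4}\right) = -12 + 6 \left(- \frac{43}{36}\right) = -12 - \frac{43}{6} = - \frac{115}{6} \approx -19.167$)
$m{\left(N \right)} = 2 - N$
$-29390 + \left(m{\left(-10 \right)} + 2 d{\left(5 \right)} Q\right) = -29390 + \left(\left(2 - -10\right) + 2 \cdot 5 \left(-3 + 5\right) \left(- \frac{115}{6}\right)\right) = -29390 + \left(\left(2 + 10\right) + 2 \cdot 5 \cdot 2 \left(- \frac{115}{6}\right)\right) = -29390 + \left(12 + 2 \cdot 10 \left(- \frac{115}{6}\right)\right) = -29390 + \left(12 + 20 \left(- \frac{115}{6}\right)\right) = -29390 + \left(12 - \frac{1150}{3}\right) = -29390 - \frac{1114}{3} = - \frac{89284}{3}$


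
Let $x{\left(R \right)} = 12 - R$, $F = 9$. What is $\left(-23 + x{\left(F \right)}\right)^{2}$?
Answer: $400$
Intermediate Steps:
$\left(-23 + x{\left(F \right)}\right)^{2} = \left(-23 + \left(12 - 9\right)\right)^{2} = \left(-23 + 3\right)^{2} = \left(-20\right)^{2} = 400$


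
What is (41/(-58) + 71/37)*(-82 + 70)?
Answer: -15606/1073 ≈ -14.544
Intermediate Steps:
(41/(-58) + 71/37)*(-82 + 70) = (41*(-1/58) + 71*(1/37))*(-12) = (-41/58 + 71/37)*(-12) = (2601/2146)*(-12) = -15606/1073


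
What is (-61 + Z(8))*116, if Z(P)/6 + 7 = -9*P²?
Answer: -412844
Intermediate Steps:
Z(P) = -42 - 54*P² (Z(P) = -42 + 6*(-9*P²) = -42 - 54*P²)
(-61 + Z(8))*116 = (-61 + (-42 - 54*8²))*116 = (-61 + (-42 - 54*64))*116 = (-61 + (-42 - 3456))*116 = (-61 - 3498)*116 = -3559*116 = -412844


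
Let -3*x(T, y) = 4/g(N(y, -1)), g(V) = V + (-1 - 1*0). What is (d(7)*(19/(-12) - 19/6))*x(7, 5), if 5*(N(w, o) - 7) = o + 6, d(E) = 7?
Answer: 19/3 ≈ 6.3333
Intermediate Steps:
N(w, o) = 41/5 + o/5 (N(w, o) = 7 + (o + 6)/5 = 7 + (6 + o)/5 = 7 + (6/5 + o/5) = 41/5 + o/5)
g(V) = -1 + V (g(V) = V + (-1 + 0) = V - 1 = -1 + V)
x(T, y) = -4/21 (x(T, y) = -4/(3*(-1 + (41/5 + (⅕)*(-1)))) = -4/(3*(-1 + (41/5 - ⅕))) = -4/(3*(-1 + 8)) = -4/(3*7) = -⅓*4/7 = -4/21)
(d(7)*(19/(-12) - 19/6))*x(7, 5) = (7*(19/(-12) - 19/6))*(-4/21) = (7*(19*(-1/12) - 19*⅙))*(-4/21) = (7*(-19/12 - 19/6))*(-4/21) = (7*(-19/4))*(-4/21) = -133/4*(-4/21) = 19/3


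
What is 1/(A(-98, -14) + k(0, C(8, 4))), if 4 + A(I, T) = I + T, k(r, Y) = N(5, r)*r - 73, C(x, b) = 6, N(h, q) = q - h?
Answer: -1/189 ≈ -0.0052910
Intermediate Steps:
k(r, Y) = -73 + r*(-5 + r) (k(r, Y) = (r - 1*5)*r - 73 = (r - 5)*r - 73 = (-5 + r)*r - 73 = r*(-5 + r) - 73 = -73 + r*(-5 + r))
A(I, T) = -4 + I + T (A(I, T) = -4 + (I + T) = -4 + I + T)
1/(A(-98, -14) + k(0, C(8, 4))) = 1/((-4 - 98 - 14) + (-73 + 0*(-5 + 0))) = 1/(-116 + (-73 + 0*(-5))) = 1/(-116 + (-73 + 0)) = 1/(-116 - 73) = 1/(-189) = -1/189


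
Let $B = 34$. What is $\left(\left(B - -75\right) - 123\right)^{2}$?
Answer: $196$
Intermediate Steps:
$\left(\left(B - -75\right) - 123\right)^{2} = \left(\left(34 - -75\right) - 123\right)^{2} = \left(\left(34 + 75\right) - 123\right)^{2} = \left(109 - 123\right)^{2} = \left(-14\right)^{2} = 196$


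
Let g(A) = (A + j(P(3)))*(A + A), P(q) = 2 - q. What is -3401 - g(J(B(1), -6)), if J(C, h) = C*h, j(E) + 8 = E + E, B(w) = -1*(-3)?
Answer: -4409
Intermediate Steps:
B(w) = 3
j(E) = -8 + 2*E (j(E) = -8 + (E + E) = -8 + 2*E)
g(A) = 2*A*(-10 + A) (g(A) = (A + (-8 + 2*(2 - 1*3)))*(A + A) = (A + (-8 + 2*(2 - 3)))*(2*A) = (A + (-8 + 2*(-1)))*(2*A) = (A + (-8 - 2))*(2*A) = (A - 10)*(2*A) = (-10 + A)*(2*A) = 2*A*(-10 + A))
-3401 - g(J(B(1), -6)) = -3401 - 2*3*(-6)*(-10 + 3*(-6)) = -3401 - 2*(-18)*(-10 - 18) = -3401 - 2*(-18)*(-28) = -3401 - 1*1008 = -3401 - 1008 = -4409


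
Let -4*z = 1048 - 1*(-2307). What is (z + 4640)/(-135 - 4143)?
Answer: -15205/17112 ≈ -0.88856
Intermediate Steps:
z = -3355/4 (z = -(1048 - 1*(-2307))/4 = -(1048 + 2307)/4 = -1/4*3355 = -3355/4 ≈ -838.75)
(z + 4640)/(-135 - 4143) = (-3355/4 + 4640)/(-135 - 4143) = (15205/4)/(-4278) = (15205/4)*(-1/4278) = -15205/17112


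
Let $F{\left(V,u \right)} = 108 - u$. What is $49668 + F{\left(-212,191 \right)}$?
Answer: $49585$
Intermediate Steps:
$49668 + F{\left(-212,191 \right)} = 49668 + \left(108 - 191\right) = 49668 - 83 = 49585$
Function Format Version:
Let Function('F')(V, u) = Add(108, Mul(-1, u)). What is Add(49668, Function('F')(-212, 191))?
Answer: 49585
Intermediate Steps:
Add(49668, Function('F')(-212, 191)) = Add(49668, Add(108, Mul(-1, 191))) = Add(49668, Add(108, -191)) = Add(49668, -83) = 49585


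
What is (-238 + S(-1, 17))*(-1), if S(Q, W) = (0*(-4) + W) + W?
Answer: 204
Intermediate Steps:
S(Q, W) = 2*W (S(Q, W) = (0 + W) + W = W + W = 2*W)
(-238 + S(-1, 17))*(-1) = (-238 + 2*17)*(-1) = (-238 + 34)*(-1) = -204*(-1) = 204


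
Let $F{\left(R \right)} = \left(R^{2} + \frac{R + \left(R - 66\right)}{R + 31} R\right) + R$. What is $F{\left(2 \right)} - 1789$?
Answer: $- \frac{58963}{33} \approx -1786.8$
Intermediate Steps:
$F{\left(R \right)} = R + R^{2} + \frac{R \left(-66 + 2 R\right)}{31 + R}$ ($F{\left(R \right)} = \left(R^{2} + \frac{R + \left(-66 + R\right)}{31 + R} R\right) + R = \left(R^{2} + \frac{-66 + 2 R}{31 + R} R\right) + R = \left(R^{2} + \frac{R \left(-66 + 2 R\right)}{31 + R}\right) + R = R + R^{2} + \frac{R \left(-66 + 2 R\right)}{31 + R}$)
$F{\left(2 \right)} - 1789 = \frac{2 \left(-35 + 2^{2} + 34 \cdot 2\right)}{31 + 2} - 1789 = \frac{2 \left(-35 + 4 + 68\right)}{33} - 1789 = 2 \cdot \frac{1}{33} \cdot 37 - 1789 = \frac{74}{33} - 1789 = - \frac{58963}{33}$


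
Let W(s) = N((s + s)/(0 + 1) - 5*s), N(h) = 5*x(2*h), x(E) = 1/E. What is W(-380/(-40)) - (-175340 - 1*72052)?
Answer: 14101339/57 ≈ 2.4739e+5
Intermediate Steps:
x(E) = 1/E
N(h) = 5/(2*h) (N(h) = 5/((2*h)) = 5*(1/(2*h)) = 5/(2*h))
W(s) = -5/(6*s) (W(s) = 5/(2*((s + s)/(0 + 1) - 5*s)) = 5/(2*((2*s)/1 - 5*s)) = 5/(2*((2*s)*1 - 5*s)) = 5/(2*(2*s - 5*s)) = 5/(2*((-3*s))) = 5*(-1/(3*s))/2 = -5/(6*s))
W(-380/(-40)) - (-175340 - 1*72052) = -5/(6*((-380/(-40)))) - (-175340 - 1*72052) = -5/(6*((-380*(-1/40)))) - (-175340 - 72052) = -5/(6*19/2) - 1*(-247392) = -⅚*2/19 + 247392 = -5/57 + 247392 = 14101339/57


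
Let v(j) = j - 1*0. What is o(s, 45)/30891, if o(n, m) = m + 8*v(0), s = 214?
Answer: 15/10297 ≈ 0.0014567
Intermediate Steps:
v(j) = j (v(j) = j + 0 = j)
o(n, m) = m (o(n, m) = m + 8*0 = m + 0 = m)
o(s, 45)/30891 = 45/30891 = 45*(1/30891) = 15/10297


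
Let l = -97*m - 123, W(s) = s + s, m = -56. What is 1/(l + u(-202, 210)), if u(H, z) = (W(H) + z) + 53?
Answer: 1/5168 ≈ 0.00019350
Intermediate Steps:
W(s) = 2*s
u(H, z) = 53 + z + 2*H (u(H, z) = (2*H + z) + 53 = (z + 2*H) + 53 = 53 + z + 2*H)
l = 5309 (l = -97*(-56) - 123 = 5432 - 123 = 5309)
1/(l + u(-202, 210)) = 1/(5309 + (53 + 210 + 2*(-202))) = 1/(5309 + (53 + 210 - 404)) = 1/(5309 - 141) = 1/5168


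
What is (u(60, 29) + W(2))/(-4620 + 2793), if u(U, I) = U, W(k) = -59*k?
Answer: 2/63 ≈ 0.031746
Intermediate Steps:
(u(60, 29) + W(2))/(-4620 + 2793) = (60 - 59*2)/(-4620 + 2793) = (60 - 118)/(-1827) = -58*(-1/1827) = 2/63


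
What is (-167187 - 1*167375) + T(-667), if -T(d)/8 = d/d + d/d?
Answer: -334578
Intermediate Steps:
T(d) = -16 (T(d) = -8*(d/d + d/d) = -8*(1 + 1) = -8*2 = -16)
(-167187 - 1*167375) + T(-667) = (-167187 - 1*167375) - 16 = (-167187 - 167375) - 16 = -334562 - 16 = -334578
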